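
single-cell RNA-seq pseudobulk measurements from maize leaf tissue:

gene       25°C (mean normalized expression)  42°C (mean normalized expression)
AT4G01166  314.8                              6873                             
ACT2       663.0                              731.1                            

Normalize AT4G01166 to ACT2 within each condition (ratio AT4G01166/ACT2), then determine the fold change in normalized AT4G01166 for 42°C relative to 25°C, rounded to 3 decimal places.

19.799

AT4G01166/ACT2 (25°C) = 314.8 / 663.0 = 0.47481
AT4G01166/ACT2 (42°C) = 6873 / 731.1 = 9.4009
Fold change = 9.4009 / 0.47481 = 19.7992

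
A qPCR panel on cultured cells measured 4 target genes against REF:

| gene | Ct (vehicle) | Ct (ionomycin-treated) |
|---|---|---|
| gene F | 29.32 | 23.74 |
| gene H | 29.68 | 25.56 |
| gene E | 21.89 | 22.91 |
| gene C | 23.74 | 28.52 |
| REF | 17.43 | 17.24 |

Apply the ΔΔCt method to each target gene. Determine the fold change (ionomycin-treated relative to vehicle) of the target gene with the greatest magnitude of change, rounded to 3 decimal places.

gene F: ΔΔCt = (23.74−17.24) − (29.32−17.43) = 6.50 − 11.89 = -5.39; fold change = 2^5.39 = 41.933
gene H: ΔΔCt = (25.56−17.24) − (29.68−17.43) = 8.32 − 12.25 = -3.93; fold change = 2^3.93 = 15.242
gene E: ΔΔCt = (22.91−17.24) − (21.89−17.43) = 5.67 − 4.46 = 1.21; fold change = 2^-1.21 = 0.432
gene C: ΔΔCt = (28.52−17.24) − (23.74−17.43) = 11.28 − 6.31 = 4.97; fold change = 2^-4.97 = 0.032
gene F has the largest |ΔΔCt| = 5.39.

41.933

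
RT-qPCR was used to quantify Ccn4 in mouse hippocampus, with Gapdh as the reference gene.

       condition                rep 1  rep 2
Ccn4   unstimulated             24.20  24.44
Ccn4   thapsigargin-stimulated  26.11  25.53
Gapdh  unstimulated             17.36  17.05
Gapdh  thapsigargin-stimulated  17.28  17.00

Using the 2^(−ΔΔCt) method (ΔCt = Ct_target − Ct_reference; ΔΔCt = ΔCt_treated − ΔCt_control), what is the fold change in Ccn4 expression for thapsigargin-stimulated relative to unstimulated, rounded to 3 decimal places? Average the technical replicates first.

0.338

Mean Ct: Ccn4 unstimulated 24.320; Ccn4 thapsigargin-stimulated 25.820; Gapdh unstimulated 17.205; Gapdh thapsigargin-stimulated 17.140
ΔCt(unstimulated) = 24.320 − 17.205 = 7.115
ΔCt(thapsigargin-stimulated) = 25.820 − 17.140 = 8.680
ΔΔCt = 8.680 − 7.115 = 1.565
Fold change = 2^(−1.565) = 0.3380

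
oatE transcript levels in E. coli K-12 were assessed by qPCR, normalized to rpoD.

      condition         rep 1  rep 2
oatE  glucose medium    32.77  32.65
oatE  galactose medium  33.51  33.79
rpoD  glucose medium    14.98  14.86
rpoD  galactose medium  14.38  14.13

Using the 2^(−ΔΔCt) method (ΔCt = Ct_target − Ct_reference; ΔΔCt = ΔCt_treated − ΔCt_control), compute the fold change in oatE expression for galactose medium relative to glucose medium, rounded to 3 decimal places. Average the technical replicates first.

0.329

Mean Ct: oatE glucose medium 32.710; oatE galactose medium 33.650; rpoD glucose medium 14.920; rpoD galactose medium 14.255
ΔCt(glucose medium) = 32.710 − 14.920 = 17.790
ΔCt(galactose medium) = 33.650 − 14.255 = 19.395
ΔΔCt = 19.395 − 17.790 = 1.605
Fold change = 2^(−1.605) = 0.3287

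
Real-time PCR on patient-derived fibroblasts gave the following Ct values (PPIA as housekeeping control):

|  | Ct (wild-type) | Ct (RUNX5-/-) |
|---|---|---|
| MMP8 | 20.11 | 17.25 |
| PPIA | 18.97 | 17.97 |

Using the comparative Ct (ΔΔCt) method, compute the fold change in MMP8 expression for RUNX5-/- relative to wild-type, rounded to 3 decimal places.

ΔCt(wild-type) = 20.110 − 18.970 = 1.140
ΔCt(RUNX5-/-) = 17.250 − 17.970 = -0.720
ΔΔCt = -0.720 − 1.140 = -1.860
Fold change = 2^(−(-1.860)) = 2^1.860 = 3.6301

3.630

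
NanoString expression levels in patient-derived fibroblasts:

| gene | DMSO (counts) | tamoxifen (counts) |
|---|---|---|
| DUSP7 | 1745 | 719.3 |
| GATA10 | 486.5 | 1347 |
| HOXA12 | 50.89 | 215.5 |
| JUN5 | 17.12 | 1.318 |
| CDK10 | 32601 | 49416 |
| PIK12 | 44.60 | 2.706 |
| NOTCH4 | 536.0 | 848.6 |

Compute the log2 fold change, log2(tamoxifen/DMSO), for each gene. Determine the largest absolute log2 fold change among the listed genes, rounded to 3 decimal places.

4.043

log2(719.3/1745) = -1.279  (DUSP7)
log2(1347/486.5) = 1.469  (GATA10)
log2(215.5/50.89) = 2.082  (HOXA12)
log2(1.318/17.12) = -3.699  (JUN5)
log2(49416/32601) = 0.600  (CDK10)
log2(2.706/44.60) = -4.043  (PIK12)
log2(848.6/536.0) = 0.663  (NOTCH4)
The largest magnitude belongs to PIK12.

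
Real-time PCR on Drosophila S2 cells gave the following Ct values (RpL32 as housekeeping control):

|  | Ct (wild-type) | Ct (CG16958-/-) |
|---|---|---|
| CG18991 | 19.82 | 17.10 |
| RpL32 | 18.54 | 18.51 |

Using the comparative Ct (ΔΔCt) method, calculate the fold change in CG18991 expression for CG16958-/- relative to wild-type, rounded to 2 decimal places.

6.45

ΔCt(wild-type) = 19.820 − 18.540 = 1.280
ΔCt(CG16958-/-) = 17.100 − 18.510 = -1.410
ΔΔCt = -1.410 − 1.280 = -2.690
Fold change = 2^(−(-2.690)) = 2^2.690 = 6.453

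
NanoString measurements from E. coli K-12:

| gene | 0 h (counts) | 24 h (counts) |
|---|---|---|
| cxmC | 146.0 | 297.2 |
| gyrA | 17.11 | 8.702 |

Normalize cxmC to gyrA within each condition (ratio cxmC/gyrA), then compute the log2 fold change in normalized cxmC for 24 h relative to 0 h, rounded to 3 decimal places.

cxmC/gyrA (0 h) = 146.0 / 17.11 = 8.533
cxmC/gyrA (24 h) = 297.2 / 8.702 = 34.153
Fold change = 34.153 / 8.533 = 4.0025
log2(4.0025) = 2.0009

2.001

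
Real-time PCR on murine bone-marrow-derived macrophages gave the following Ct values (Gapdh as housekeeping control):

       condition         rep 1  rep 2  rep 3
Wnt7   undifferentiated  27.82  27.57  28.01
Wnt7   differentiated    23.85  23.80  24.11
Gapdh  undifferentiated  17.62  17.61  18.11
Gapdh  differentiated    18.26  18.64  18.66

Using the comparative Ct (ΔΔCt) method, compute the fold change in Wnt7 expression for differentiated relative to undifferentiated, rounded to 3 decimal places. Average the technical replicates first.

24.590

Mean Ct: Wnt7 undifferentiated 27.800; Wnt7 differentiated 23.920; Gapdh undifferentiated 17.780; Gapdh differentiated 18.520
ΔCt(undifferentiated) = 27.800 − 17.780 = 10.020
ΔCt(differentiated) = 23.920 − 18.520 = 5.400
ΔΔCt = 5.400 − 10.020 = -4.620
Fold change = 2^(−(-4.620)) = 2^4.620 = 24.5900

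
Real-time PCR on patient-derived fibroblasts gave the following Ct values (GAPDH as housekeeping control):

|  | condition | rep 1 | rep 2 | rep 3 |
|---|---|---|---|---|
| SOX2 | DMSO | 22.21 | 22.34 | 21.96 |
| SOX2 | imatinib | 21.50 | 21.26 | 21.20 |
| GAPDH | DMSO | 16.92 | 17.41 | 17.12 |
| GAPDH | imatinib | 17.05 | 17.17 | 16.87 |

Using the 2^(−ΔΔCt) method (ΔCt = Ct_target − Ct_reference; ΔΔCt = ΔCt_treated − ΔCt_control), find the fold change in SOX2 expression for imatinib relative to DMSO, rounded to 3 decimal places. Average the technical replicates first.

1.659

Mean Ct: SOX2 DMSO 22.170; SOX2 imatinib 21.320; GAPDH DMSO 17.150; GAPDH imatinib 17.030
ΔCt(DMSO) = 22.170 − 17.150 = 5.020
ΔCt(imatinib) = 21.320 − 17.030 = 4.290
ΔΔCt = 4.290 − 5.020 = -0.730
Fold change = 2^(−(-0.730)) = 2^0.730 = 1.6586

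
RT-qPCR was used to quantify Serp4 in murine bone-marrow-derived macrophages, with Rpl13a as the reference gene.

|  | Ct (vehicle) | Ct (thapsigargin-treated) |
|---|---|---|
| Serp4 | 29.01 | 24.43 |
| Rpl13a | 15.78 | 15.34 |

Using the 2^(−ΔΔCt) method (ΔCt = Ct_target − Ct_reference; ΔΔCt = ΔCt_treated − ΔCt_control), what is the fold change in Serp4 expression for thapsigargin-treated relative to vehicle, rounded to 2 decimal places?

ΔCt(vehicle) = 29.010 − 15.780 = 13.230
ΔCt(thapsigargin-treated) = 24.430 − 15.340 = 9.090
ΔΔCt = 9.090 − 13.230 = -4.140
Fold change = 2^(−(-4.140)) = 2^4.140 = 17.630

17.63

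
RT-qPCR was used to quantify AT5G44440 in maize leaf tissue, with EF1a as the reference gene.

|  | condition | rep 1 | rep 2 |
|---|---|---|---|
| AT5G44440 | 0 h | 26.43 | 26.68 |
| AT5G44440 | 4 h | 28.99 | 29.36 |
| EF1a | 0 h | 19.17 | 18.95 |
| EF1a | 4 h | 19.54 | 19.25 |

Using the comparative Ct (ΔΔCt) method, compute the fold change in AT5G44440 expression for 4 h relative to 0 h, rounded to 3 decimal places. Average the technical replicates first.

0.205

Mean Ct: AT5G44440 0 h 26.555; AT5G44440 4 h 29.175; EF1a 0 h 19.060; EF1a 4 h 19.395
ΔCt(0 h) = 26.555 − 19.060 = 7.495
ΔCt(4 h) = 29.175 − 19.395 = 9.780
ΔΔCt = 9.780 − 7.495 = 2.285
Fold change = 2^(−2.285) = 0.2052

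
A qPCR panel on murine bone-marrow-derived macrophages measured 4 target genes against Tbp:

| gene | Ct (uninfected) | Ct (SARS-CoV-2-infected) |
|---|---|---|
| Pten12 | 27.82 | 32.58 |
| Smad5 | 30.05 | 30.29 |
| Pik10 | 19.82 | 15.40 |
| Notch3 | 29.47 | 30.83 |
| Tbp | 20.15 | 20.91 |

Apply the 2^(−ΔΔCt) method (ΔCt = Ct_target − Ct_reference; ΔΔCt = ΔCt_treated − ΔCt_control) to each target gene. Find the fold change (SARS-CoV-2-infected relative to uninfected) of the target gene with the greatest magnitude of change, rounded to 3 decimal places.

36.252

Pten12: ΔΔCt = (32.58−20.91) − (27.82−20.15) = 11.67 − 7.67 = 4.00; fold change = 2^-4.00 = 0.062
Smad5: ΔΔCt = (30.29−20.91) − (30.05−20.15) = 9.38 − 9.90 = -0.52; fold change = 2^0.52 = 1.434
Pik10: ΔΔCt = (15.40−20.91) − (19.82−20.15) = -5.51 − (-0.33) = -5.18; fold change = 2^5.18 = 36.252
Notch3: ΔΔCt = (30.83−20.91) − (29.47−20.15) = 9.92 − 9.32 = 0.60; fold change = 2^-0.60 = 0.660
Pik10 has the largest |ΔΔCt| = 5.18.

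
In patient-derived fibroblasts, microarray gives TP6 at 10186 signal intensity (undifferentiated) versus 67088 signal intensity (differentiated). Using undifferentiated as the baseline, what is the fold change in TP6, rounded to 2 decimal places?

6.59

Fold change = 67088 / 10186 = 6.586
TP6 is upregulated.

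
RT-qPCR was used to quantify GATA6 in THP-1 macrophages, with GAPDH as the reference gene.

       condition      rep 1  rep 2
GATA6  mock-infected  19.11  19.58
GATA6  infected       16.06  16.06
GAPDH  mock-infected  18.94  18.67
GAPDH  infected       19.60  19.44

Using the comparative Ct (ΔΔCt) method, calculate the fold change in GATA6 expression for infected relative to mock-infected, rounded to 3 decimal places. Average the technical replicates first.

16.000

Mean Ct: GATA6 mock-infected 19.345; GATA6 infected 16.060; GAPDH mock-infected 18.805; GAPDH infected 19.520
ΔCt(mock-infected) = 19.345 − 18.805 = 0.540
ΔCt(infected) = 16.060 − 19.520 = -3.460
ΔΔCt = -3.460 − 0.540 = -4.000
Fold change = 2^(−(-4.000)) = 2^4.000 = 16.0000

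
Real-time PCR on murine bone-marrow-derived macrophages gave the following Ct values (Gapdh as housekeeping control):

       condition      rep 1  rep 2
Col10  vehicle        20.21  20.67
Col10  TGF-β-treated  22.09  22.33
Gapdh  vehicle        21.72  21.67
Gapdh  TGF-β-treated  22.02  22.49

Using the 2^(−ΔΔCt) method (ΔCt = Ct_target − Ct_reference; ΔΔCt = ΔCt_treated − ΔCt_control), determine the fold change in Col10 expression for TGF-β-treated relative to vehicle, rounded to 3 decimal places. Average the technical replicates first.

Mean Ct: Col10 vehicle 20.440; Col10 TGF-β-treated 22.210; Gapdh vehicle 21.695; Gapdh TGF-β-treated 22.255
ΔCt(vehicle) = 20.440 − 21.695 = -1.255
ΔCt(TGF-β-treated) = 22.210 − 22.255 = -0.045
ΔΔCt = -0.045 − (-1.255) = 1.210
Fold change = 2^(−1.210) = 0.4323

0.432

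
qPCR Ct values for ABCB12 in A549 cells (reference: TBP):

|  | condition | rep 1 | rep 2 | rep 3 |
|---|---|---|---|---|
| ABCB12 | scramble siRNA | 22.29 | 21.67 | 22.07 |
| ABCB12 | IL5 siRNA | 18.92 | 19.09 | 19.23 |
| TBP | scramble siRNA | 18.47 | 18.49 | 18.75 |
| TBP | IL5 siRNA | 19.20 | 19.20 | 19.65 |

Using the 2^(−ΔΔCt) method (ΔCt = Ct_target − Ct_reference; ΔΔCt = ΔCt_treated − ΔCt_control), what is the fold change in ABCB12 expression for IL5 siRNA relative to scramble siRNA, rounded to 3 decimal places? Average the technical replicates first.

13.086

Mean Ct: ABCB12 scramble siRNA 22.010; ABCB12 IL5 siRNA 19.080; TBP scramble siRNA 18.570; TBP IL5 siRNA 19.350
ΔCt(scramble siRNA) = 22.010 − 18.570 = 3.440
ΔCt(IL5 siRNA) = 19.080 − 19.350 = -0.270
ΔΔCt = -0.270 − 3.440 = -3.710
Fold change = 2^(−(-3.710)) = 2^3.710 = 13.0864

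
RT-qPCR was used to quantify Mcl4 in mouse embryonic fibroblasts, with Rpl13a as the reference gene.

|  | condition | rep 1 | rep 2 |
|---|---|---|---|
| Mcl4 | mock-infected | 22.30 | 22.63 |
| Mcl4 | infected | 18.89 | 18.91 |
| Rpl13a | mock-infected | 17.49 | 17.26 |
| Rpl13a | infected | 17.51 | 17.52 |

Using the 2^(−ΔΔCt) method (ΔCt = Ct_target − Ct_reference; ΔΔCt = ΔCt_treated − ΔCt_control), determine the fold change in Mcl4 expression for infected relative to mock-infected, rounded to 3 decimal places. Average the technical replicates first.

13.041

Mean Ct: Mcl4 mock-infected 22.465; Mcl4 infected 18.900; Rpl13a mock-infected 17.375; Rpl13a infected 17.515
ΔCt(mock-infected) = 22.465 − 17.375 = 5.090
ΔCt(infected) = 18.900 − 17.515 = 1.385
ΔΔCt = 1.385 − 5.090 = -3.705
Fold change = 2^(−(-3.705)) = 2^3.705 = 13.0412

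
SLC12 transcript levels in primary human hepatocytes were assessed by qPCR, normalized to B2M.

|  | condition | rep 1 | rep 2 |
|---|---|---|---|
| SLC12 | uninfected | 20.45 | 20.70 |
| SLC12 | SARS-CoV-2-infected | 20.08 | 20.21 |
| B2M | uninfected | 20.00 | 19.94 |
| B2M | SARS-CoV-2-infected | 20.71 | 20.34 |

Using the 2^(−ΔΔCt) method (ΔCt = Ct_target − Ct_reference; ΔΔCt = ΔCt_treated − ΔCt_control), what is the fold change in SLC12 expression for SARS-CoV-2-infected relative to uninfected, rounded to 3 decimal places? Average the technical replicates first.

1.979

Mean Ct: SLC12 uninfected 20.575; SLC12 SARS-CoV-2-infected 20.145; B2M uninfected 19.970; B2M SARS-CoV-2-infected 20.525
ΔCt(uninfected) = 20.575 − 19.970 = 0.605
ΔCt(SARS-CoV-2-infected) = 20.145 − 20.525 = -0.380
ΔΔCt = -0.380 − 0.605 = -0.985
Fold change = 2^(−(-0.985)) = 2^0.985 = 1.9793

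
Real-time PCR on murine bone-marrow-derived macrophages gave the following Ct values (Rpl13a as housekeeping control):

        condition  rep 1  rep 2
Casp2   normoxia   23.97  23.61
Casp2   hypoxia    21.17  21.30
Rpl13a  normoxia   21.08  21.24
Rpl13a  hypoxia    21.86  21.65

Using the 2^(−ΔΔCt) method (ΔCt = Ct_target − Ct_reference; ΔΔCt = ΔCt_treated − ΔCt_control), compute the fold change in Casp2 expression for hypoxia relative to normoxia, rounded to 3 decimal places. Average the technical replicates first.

8.877

Mean Ct: Casp2 normoxia 23.790; Casp2 hypoxia 21.235; Rpl13a normoxia 21.160; Rpl13a hypoxia 21.755
ΔCt(normoxia) = 23.790 − 21.160 = 2.630
ΔCt(hypoxia) = 21.235 − 21.755 = -0.520
ΔΔCt = -0.520 − 2.630 = -3.150
Fold change = 2^(−(-3.150)) = 2^3.150 = 8.8766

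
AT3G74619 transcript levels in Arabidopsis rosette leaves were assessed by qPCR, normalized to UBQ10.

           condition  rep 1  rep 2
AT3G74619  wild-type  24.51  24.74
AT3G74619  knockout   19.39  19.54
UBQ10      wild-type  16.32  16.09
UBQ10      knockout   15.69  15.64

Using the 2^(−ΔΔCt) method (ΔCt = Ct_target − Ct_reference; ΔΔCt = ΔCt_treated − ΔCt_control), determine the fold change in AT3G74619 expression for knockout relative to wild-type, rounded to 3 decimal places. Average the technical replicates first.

24.590

Mean Ct: AT3G74619 wild-type 24.625; AT3G74619 knockout 19.465; UBQ10 wild-type 16.205; UBQ10 knockout 15.665
ΔCt(wild-type) = 24.625 − 16.205 = 8.420
ΔCt(knockout) = 19.465 − 15.665 = 3.800
ΔΔCt = 3.800 − 8.420 = -4.620
Fold change = 2^(−(-4.620)) = 2^4.620 = 24.5900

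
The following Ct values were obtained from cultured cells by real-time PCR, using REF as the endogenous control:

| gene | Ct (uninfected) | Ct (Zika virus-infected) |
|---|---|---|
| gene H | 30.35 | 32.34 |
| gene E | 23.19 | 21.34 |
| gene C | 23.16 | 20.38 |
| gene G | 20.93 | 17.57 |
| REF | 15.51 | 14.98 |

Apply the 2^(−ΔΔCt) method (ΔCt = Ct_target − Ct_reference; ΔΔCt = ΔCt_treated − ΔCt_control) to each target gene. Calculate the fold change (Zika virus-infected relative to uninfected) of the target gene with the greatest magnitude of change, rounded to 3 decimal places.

gene H: ΔΔCt = (32.34−14.98) − (30.35−15.51) = 17.36 − 14.84 = 2.52; fold change = 2^-2.52 = 0.174
gene E: ΔΔCt = (21.34−14.98) − (23.19−15.51) = 6.36 − 7.68 = -1.32; fold change = 2^1.32 = 2.497
gene C: ΔΔCt = (20.38−14.98) − (23.16−15.51) = 5.40 − 7.65 = -2.25; fold change = 2^2.25 = 4.757
gene G: ΔΔCt = (17.57−14.98) − (20.93−15.51) = 2.59 − 5.42 = -2.83; fold change = 2^2.83 = 7.111
gene G has the largest |ΔΔCt| = 2.83.

7.111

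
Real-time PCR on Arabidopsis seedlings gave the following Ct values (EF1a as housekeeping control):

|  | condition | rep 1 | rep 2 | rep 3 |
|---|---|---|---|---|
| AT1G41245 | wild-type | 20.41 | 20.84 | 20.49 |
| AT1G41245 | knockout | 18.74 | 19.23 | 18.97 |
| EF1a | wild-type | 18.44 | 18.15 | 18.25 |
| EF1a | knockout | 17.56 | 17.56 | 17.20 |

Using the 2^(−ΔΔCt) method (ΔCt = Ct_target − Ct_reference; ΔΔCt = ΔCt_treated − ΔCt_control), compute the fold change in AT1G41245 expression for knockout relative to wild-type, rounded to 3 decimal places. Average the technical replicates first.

Mean Ct: AT1G41245 wild-type 20.580; AT1G41245 knockout 18.980; EF1a wild-type 18.280; EF1a knockout 17.440
ΔCt(wild-type) = 20.580 − 18.280 = 2.300
ΔCt(knockout) = 18.980 − 17.440 = 1.540
ΔΔCt = 1.540 − 2.300 = -0.760
Fold change = 2^(−(-0.760)) = 2^0.760 = 1.6935

1.693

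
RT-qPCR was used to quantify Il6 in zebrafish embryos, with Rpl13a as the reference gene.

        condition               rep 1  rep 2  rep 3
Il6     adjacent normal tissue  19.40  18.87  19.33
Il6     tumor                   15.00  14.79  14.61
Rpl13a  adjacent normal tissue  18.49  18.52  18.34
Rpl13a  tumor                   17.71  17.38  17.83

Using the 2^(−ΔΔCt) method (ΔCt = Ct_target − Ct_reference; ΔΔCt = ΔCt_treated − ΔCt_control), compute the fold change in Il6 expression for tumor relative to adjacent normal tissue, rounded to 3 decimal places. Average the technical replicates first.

12.042

Mean Ct: Il6 adjacent normal tissue 19.200; Il6 tumor 14.800; Rpl13a adjacent normal tissue 18.450; Rpl13a tumor 17.640
ΔCt(adjacent normal tissue) = 19.200 − 18.450 = 0.750
ΔCt(tumor) = 14.800 − 17.640 = -2.840
ΔΔCt = -2.840 − 0.750 = -3.590
Fold change = 2^(−(-3.590)) = 2^3.590 = 12.0420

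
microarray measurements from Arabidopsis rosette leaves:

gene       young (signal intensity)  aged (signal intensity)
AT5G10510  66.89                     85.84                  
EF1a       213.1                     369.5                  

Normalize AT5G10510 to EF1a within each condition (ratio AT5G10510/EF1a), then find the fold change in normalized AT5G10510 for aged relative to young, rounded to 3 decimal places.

AT5G10510/EF1a (young) = 66.89 / 213.1 = 0.31389
AT5G10510/EF1a (aged) = 85.84 / 369.5 = 0.23231
Fold change = 0.23231 / 0.31389 = 0.7401

0.740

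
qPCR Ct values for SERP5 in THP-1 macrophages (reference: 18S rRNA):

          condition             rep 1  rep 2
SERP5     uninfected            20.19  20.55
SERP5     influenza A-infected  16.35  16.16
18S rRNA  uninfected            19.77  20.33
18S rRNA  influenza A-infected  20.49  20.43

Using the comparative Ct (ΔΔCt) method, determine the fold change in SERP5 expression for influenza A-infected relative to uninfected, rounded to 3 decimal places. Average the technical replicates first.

23.023

Mean Ct: SERP5 uninfected 20.370; SERP5 influenza A-infected 16.255; 18S rRNA uninfected 20.050; 18S rRNA influenza A-infected 20.460
ΔCt(uninfected) = 20.370 − 20.050 = 0.320
ΔCt(influenza A-infected) = 16.255 − 20.460 = -4.205
ΔΔCt = -4.205 − 0.320 = -4.525
Fold change = 2^(−(-4.525)) = 2^4.525 = 23.0229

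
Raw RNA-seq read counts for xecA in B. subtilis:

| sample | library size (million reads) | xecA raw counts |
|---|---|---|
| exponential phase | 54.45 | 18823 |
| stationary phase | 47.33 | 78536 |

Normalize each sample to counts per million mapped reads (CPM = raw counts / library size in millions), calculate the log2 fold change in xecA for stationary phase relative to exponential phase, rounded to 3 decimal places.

CPM(exponential phase) = 18823 / 54.45 = 345.6933
CPM(stationary phase) = 78536 / 47.33 = 1659.3281
Fold change = 1659.3281 / 345.6933 = 4.80000
log2(4.80000) = 2.2630

2.263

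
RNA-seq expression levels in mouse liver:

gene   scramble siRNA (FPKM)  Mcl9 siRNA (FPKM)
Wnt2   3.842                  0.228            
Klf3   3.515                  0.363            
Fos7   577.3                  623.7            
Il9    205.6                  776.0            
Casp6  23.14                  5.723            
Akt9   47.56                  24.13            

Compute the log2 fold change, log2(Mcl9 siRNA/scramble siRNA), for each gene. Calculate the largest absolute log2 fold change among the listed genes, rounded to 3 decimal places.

4.075

log2(0.228/3.842) = -4.075  (Wnt2)
log2(0.363/3.515) = -3.275  (Klf3)
log2(623.7/577.3) = 0.112  (Fos7)
log2(776.0/205.6) = 1.916  (Il9)
log2(5.723/23.14) = -2.016  (Casp6)
log2(24.13/47.56) = -0.979  (Akt9)
The largest magnitude belongs to Wnt2.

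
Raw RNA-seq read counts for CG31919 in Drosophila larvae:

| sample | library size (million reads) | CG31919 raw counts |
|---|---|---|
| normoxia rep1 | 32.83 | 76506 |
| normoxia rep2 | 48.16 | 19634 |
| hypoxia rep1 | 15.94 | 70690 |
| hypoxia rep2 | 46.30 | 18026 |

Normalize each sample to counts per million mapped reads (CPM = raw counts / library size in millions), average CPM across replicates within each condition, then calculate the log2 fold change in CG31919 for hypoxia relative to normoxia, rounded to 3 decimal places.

0.817

CPM(normoxia rep1) = 76506 / 32.83 = 2330.3686
CPM(normoxia rep2) = 19634 / 48.16 = 407.6827
CPM(hypoxia rep1) = 70690 / 15.94 = 4434.7553
CPM(hypoxia rep2) = 18026 / 46.30 = 389.3305
mean CPM(normoxia) = 1369.0256; mean CPM(hypoxia) = 2412.0429
Fold change = 2412.0429 / 1369.0256 = 1.76187
log2(1.76187) = 0.8171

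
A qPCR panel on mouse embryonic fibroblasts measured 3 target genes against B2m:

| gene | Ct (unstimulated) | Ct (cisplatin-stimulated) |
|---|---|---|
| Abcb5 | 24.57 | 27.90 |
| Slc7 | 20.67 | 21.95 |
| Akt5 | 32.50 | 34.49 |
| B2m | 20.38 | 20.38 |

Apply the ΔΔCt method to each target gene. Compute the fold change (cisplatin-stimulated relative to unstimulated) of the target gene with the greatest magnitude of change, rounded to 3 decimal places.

0.099

Abcb5: ΔΔCt = (27.90−20.38) − (24.57−20.38) = 7.52 − 4.19 = 3.33; fold change = 2^-3.33 = 0.099
Slc7: ΔΔCt = (21.95−20.38) − (20.67−20.38) = 1.57 − 0.29 = 1.28; fold change = 2^-1.28 = 0.412
Akt5: ΔΔCt = (34.49−20.38) − (32.50−20.38) = 14.11 − 12.12 = 1.99; fold change = 2^-1.99 = 0.252
Abcb5 has the largest |ΔΔCt| = 3.33.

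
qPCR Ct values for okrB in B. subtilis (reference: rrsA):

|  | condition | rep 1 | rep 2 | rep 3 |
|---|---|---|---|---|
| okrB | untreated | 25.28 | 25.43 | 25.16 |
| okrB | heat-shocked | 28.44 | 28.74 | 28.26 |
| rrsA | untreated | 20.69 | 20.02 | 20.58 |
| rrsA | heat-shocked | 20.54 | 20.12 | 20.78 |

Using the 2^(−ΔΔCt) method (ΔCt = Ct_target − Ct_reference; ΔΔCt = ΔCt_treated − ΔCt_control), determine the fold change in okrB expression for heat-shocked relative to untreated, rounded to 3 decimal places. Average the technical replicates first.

0.113

Mean Ct: okrB untreated 25.290; okrB heat-shocked 28.480; rrsA untreated 20.430; rrsA heat-shocked 20.480
ΔCt(untreated) = 25.290 − 20.430 = 4.860
ΔCt(heat-shocked) = 28.480 − 20.480 = 8.000
ΔΔCt = 8.000 − 4.860 = 3.140
Fold change = 2^(−3.140) = 0.1134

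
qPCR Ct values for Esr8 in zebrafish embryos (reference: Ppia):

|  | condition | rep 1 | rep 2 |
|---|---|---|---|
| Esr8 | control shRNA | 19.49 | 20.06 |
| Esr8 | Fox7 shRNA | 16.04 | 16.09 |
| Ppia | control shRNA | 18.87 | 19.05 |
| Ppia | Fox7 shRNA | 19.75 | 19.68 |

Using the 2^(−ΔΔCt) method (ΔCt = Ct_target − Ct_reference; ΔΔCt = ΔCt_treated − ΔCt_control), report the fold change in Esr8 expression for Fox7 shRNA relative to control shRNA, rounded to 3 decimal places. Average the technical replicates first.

22.085

Mean Ct: Esr8 control shRNA 19.775; Esr8 Fox7 shRNA 16.065; Ppia control shRNA 18.960; Ppia Fox7 shRNA 19.715
ΔCt(control shRNA) = 19.775 − 18.960 = 0.815
ΔCt(Fox7 shRNA) = 16.065 − 19.715 = -3.650
ΔΔCt = -3.650 − 0.815 = -4.465
Fold change = 2^(−(-4.465)) = 2^4.465 = 22.0851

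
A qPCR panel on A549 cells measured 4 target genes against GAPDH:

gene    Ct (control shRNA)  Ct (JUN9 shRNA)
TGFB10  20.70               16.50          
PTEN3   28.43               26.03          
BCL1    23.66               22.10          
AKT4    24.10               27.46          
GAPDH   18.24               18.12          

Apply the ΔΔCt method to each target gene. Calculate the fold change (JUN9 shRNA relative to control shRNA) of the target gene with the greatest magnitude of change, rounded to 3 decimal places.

16.912

TGFB10: ΔΔCt = (16.50−18.12) − (20.70−18.24) = -1.62 − 2.46 = -4.08; fold change = 2^4.08 = 16.912
PTEN3: ΔΔCt = (26.03−18.12) − (28.43−18.24) = 7.91 − 10.19 = -2.28; fold change = 2^2.28 = 4.857
BCL1: ΔΔCt = (22.10−18.12) − (23.66−18.24) = 3.98 − 5.42 = -1.44; fold change = 2^1.44 = 2.713
AKT4: ΔΔCt = (27.46−18.12) − (24.10−18.24) = 9.34 − 5.86 = 3.48; fold change = 2^-3.48 = 0.090
TGFB10 has the largest |ΔΔCt| = 4.08.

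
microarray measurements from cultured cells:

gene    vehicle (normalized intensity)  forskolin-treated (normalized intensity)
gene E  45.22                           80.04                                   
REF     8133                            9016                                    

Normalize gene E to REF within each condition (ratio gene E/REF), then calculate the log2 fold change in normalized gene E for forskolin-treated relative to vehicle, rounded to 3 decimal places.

gene E/REF (vehicle) = 45.22 / 8133 = 0.0055601
gene E/REF (forskolin-treated) = 80.04 / 9016 = 0.0088776
Fold change = 0.0088776 / 0.0055601 = 1.5967
log2(1.5967) = 0.6751

0.675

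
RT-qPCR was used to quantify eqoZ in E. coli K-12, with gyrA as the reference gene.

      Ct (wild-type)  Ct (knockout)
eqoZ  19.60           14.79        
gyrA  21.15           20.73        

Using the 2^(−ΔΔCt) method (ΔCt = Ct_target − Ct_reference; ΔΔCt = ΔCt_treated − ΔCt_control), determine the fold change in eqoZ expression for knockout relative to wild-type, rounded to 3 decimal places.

20.966

ΔCt(wild-type) = 19.600 − 21.150 = -1.550
ΔCt(knockout) = 14.790 − 20.730 = -5.940
ΔΔCt = -5.940 − (-1.550) = -4.390
Fold change = 2^(−(-4.390)) = 2^4.390 = 20.9663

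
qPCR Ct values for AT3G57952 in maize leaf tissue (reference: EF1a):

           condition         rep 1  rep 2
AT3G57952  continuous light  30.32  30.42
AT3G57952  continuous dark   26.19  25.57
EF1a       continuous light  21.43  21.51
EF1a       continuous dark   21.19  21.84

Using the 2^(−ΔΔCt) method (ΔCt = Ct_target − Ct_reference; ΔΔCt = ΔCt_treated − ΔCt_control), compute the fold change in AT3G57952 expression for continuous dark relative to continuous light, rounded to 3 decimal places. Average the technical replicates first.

23.183

Mean Ct: AT3G57952 continuous light 30.370; AT3G57952 continuous dark 25.880; EF1a continuous light 21.470; EF1a continuous dark 21.515
ΔCt(continuous light) = 30.370 − 21.470 = 8.900
ΔCt(continuous dark) = 25.880 − 21.515 = 4.365
ΔΔCt = 4.365 − 8.900 = -4.535
Fold change = 2^(−(-4.535)) = 2^4.535 = 23.1831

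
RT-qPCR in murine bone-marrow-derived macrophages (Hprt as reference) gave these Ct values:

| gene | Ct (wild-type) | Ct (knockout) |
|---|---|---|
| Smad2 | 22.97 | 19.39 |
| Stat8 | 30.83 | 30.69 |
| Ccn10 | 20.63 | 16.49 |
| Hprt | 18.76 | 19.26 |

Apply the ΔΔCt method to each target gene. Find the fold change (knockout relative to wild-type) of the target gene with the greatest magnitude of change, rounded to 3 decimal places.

24.933

Smad2: ΔΔCt = (19.39−19.26) − (22.97−18.76) = 0.13 − 4.21 = -4.08; fold change = 2^4.08 = 16.912
Stat8: ΔΔCt = (30.69−19.26) − (30.83−18.76) = 11.43 − 12.07 = -0.64; fold change = 2^0.64 = 1.558
Ccn10: ΔΔCt = (16.49−19.26) − (20.63−18.76) = -2.77 − 1.87 = -4.64; fold change = 2^4.64 = 24.933
Ccn10 has the largest |ΔΔCt| = 4.64.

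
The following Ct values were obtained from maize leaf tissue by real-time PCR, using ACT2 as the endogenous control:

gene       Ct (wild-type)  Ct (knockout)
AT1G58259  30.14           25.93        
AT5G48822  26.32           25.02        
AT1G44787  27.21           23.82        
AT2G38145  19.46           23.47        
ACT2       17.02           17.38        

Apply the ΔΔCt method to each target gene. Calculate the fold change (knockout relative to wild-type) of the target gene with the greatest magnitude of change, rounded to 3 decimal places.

23.752

AT1G58259: ΔΔCt = (25.93−17.38) − (30.14−17.02) = 8.55 − 13.12 = -4.57; fold change = 2^4.57 = 23.752
AT5G48822: ΔΔCt = (25.02−17.38) − (26.32−17.02) = 7.64 − 9.30 = -1.66; fold change = 2^1.66 = 3.160
AT1G44787: ΔΔCt = (23.82−17.38) − (27.21−17.02) = 6.44 − 10.19 = -3.75; fold change = 2^3.75 = 13.454
AT2G38145: ΔΔCt = (23.47−17.38) − (19.46−17.02) = 6.09 − 2.44 = 3.65; fold change = 2^-3.65 = 0.080
AT1G58259 has the largest |ΔΔCt| = 4.57.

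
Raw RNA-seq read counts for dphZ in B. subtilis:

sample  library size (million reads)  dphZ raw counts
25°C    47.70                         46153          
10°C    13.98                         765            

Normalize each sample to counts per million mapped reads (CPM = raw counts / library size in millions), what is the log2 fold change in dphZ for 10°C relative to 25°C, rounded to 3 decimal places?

-4.144

CPM(25°C) = 46153 / 47.70 = 967.5681
CPM(10°C) = 765 / 13.98 = 54.7210
Fold change = 54.7210 / 967.5681 = 0.05656
log2(0.05656) = -4.1442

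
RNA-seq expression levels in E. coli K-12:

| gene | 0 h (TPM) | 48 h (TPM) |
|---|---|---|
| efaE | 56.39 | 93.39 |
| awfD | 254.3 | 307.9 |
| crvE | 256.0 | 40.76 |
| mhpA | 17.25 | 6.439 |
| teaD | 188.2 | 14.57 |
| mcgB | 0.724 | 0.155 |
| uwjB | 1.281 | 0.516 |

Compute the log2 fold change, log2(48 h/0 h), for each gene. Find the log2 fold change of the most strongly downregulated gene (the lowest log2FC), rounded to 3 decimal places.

-3.691

log2(93.39/56.39) = 0.728  (efaE)
log2(307.9/254.3) = 0.276  (awfD)
log2(40.76/256.0) = -2.651  (crvE)
log2(6.439/17.25) = -1.422  (mhpA)
log2(14.57/188.2) = -3.691  (teaD)
log2(0.155/0.724) = -2.224  (mcgB)
log2(0.516/1.281) = -1.312  (uwjB)
teaD is most strongly downregulated.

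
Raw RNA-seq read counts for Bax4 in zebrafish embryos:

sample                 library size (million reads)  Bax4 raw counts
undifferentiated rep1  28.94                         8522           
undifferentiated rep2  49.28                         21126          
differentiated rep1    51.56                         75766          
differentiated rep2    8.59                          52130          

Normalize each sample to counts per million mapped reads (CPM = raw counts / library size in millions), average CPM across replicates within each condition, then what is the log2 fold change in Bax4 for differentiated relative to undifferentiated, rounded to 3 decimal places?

CPM(undifferentiated rep1) = 8522 / 28.94 = 294.4713
CPM(undifferentiated rep2) = 21126 / 49.28 = 428.6932
CPM(differentiated rep1) = 75766 / 51.56 = 1469.4725
CPM(differentiated rep2) = 52130 / 8.59 = 6068.6845
mean CPM(undifferentiated) = 361.5823; mean CPM(differentiated) = 3769.0785
Fold change = 3769.0785 / 361.5823 = 10.42385
log2(10.42385) = 3.3818

3.382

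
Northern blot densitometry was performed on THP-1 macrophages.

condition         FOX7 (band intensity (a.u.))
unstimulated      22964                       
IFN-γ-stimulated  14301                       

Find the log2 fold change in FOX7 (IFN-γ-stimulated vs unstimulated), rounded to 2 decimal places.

Fold change = 14301 / 22964 = 0.6228
log2(0.6228) = -0.683

-0.68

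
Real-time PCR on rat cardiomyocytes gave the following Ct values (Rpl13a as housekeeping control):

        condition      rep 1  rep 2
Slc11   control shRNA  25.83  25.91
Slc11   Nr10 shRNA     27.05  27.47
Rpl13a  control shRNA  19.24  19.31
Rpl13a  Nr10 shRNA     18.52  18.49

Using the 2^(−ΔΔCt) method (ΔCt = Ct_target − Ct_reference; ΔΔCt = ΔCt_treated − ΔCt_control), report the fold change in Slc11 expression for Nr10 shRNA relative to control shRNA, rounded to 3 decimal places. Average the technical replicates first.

Mean Ct: Slc11 control shRNA 25.870; Slc11 Nr10 shRNA 27.260; Rpl13a control shRNA 19.275; Rpl13a Nr10 shRNA 18.505
ΔCt(control shRNA) = 25.870 − 19.275 = 6.595
ΔCt(Nr10 shRNA) = 27.260 − 18.505 = 8.755
ΔΔCt = 8.755 − 6.595 = 2.160
Fold change = 2^(−2.160) = 0.2238

0.224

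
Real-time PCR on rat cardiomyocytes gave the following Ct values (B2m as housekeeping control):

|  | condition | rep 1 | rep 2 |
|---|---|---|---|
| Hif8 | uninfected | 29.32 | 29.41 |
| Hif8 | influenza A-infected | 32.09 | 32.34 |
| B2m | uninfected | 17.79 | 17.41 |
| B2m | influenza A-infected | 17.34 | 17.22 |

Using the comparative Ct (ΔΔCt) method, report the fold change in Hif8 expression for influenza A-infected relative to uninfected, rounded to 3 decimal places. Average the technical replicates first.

Mean Ct: Hif8 uninfected 29.365; Hif8 influenza A-infected 32.215; B2m uninfected 17.600; B2m influenza A-infected 17.280
ΔCt(uninfected) = 29.365 − 17.600 = 11.765
ΔCt(influenza A-infected) = 32.215 − 17.280 = 14.935
ΔΔCt = 14.935 − 11.765 = 3.170
Fold change = 2^(−3.170) = 0.1111

0.111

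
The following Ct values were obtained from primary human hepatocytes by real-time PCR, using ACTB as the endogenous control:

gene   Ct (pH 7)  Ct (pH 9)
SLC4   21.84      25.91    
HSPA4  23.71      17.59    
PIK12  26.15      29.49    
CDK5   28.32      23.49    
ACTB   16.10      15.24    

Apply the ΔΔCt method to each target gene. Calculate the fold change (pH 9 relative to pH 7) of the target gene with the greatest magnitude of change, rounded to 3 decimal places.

SLC4: ΔΔCt = (25.91−15.24) − (21.84−16.10) = 10.67 − 5.74 = 4.93; fold change = 2^-4.93 = 0.033
HSPA4: ΔΔCt = (17.59−15.24) − (23.71−16.10) = 2.35 − 7.61 = -5.26; fold change = 2^5.26 = 38.319
PIK12: ΔΔCt = (29.49−15.24) − (26.15−16.10) = 14.25 − 10.05 = 4.20; fold change = 2^-4.20 = 0.054
CDK5: ΔΔCt = (23.49−15.24) − (28.32−16.10) = 8.25 − 12.22 = -3.97; fold change = 2^3.97 = 15.671
HSPA4 has the largest |ΔΔCt| = 5.26.

38.319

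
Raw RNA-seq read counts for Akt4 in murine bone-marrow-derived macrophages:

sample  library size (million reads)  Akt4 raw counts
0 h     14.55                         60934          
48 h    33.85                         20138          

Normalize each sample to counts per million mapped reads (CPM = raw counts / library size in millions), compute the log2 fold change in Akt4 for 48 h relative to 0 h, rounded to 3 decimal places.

-2.815

CPM(0 h) = 60934 / 14.55 = 4187.9038
CPM(48 h) = 20138 / 33.85 = 594.9188
Fold change = 594.9188 / 4187.9038 = 0.14206
log2(0.14206) = -2.8155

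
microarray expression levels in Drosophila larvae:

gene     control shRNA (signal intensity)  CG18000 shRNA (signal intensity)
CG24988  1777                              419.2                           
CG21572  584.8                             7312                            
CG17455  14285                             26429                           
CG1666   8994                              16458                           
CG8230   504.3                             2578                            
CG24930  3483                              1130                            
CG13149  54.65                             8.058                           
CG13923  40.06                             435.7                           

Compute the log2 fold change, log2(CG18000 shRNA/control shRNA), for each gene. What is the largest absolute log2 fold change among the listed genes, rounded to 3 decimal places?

3.644

log2(419.2/1777) = -2.084  (CG24988)
log2(7312/584.8) = 3.644  (CG21572)
log2(26429/14285) = 0.888  (CG17455)
log2(16458/8994) = 0.872  (CG1666)
log2(2578/504.3) = 2.354  (CG8230)
log2(1130/3483) = -1.624  (CG24930)
log2(8.058/54.65) = -2.762  (CG13149)
log2(435.7/40.06) = 3.443  (CG13923)
The largest magnitude belongs to CG21572.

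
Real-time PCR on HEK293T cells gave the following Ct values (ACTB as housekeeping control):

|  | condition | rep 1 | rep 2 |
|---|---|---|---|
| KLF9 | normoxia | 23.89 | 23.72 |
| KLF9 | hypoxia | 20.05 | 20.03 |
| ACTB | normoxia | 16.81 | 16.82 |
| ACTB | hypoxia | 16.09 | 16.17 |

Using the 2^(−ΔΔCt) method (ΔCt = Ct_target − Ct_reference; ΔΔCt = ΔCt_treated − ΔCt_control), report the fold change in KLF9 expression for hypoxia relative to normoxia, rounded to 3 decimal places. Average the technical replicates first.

8.456

Mean Ct: KLF9 normoxia 23.805; KLF9 hypoxia 20.040; ACTB normoxia 16.815; ACTB hypoxia 16.130
ΔCt(normoxia) = 23.805 − 16.815 = 6.990
ΔCt(hypoxia) = 20.040 − 16.130 = 3.910
ΔΔCt = 3.910 − 6.990 = -3.080
Fold change = 2^(−(-3.080)) = 2^3.080 = 8.4561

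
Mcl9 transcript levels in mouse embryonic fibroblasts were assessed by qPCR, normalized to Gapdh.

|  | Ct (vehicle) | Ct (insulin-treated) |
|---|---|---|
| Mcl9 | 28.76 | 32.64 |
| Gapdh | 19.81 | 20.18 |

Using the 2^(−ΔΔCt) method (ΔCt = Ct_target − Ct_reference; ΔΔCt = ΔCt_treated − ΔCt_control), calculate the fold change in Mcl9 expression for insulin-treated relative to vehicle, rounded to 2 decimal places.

ΔCt(vehicle) = 28.760 − 19.810 = 8.950
ΔCt(insulin-treated) = 32.640 − 20.180 = 12.460
ΔΔCt = 12.460 − 8.950 = 3.510
Fold change = 2^(−3.510) = 0.088

0.09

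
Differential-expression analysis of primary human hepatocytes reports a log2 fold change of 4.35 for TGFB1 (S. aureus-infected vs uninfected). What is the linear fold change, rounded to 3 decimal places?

Fold change = 2^(4.35) = 20.3930

20.393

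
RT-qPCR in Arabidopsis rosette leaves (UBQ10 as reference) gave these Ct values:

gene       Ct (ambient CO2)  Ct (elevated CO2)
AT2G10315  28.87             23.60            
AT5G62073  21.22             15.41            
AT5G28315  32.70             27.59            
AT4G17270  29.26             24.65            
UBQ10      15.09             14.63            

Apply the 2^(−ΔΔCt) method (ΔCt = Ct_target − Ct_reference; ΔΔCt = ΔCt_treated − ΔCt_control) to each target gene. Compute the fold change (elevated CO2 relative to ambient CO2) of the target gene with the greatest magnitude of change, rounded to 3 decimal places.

AT2G10315: ΔΔCt = (23.60−14.63) − (28.87−15.09) = 8.97 − 13.78 = -4.81; fold change = 2^4.81 = 28.051
AT5G62073: ΔΔCt = (15.41−14.63) − (21.22−15.09) = 0.78 − 6.13 = -5.35; fold change = 2^5.35 = 40.786
AT5G28315: ΔΔCt = (27.59−14.63) − (32.70−15.09) = 12.96 − 17.61 = -4.65; fold change = 2^4.65 = 25.107
AT4G17270: ΔΔCt = (24.65−14.63) − (29.26−15.09) = 10.02 − 14.17 = -4.15; fold change = 2^4.15 = 17.753
AT5G62073 has the largest |ΔΔCt| = 5.35.

40.786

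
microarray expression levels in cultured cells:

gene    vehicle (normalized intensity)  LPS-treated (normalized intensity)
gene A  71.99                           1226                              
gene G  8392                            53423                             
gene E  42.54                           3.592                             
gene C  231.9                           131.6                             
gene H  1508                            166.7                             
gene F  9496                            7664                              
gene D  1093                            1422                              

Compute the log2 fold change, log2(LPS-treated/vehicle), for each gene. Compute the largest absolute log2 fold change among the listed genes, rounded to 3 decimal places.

log2(1226/71.99) = 4.090  (gene A)
log2(53423/8392) = 2.670  (gene G)
log2(3.592/42.54) = -3.566  (gene E)
log2(131.6/231.9) = -0.817  (gene C)
log2(166.7/1508) = -3.177  (gene H)
log2(7664/9496) = -0.309  (gene F)
log2(1422/1093) = 0.380  (gene D)
The largest magnitude belongs to gene A.

4.090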